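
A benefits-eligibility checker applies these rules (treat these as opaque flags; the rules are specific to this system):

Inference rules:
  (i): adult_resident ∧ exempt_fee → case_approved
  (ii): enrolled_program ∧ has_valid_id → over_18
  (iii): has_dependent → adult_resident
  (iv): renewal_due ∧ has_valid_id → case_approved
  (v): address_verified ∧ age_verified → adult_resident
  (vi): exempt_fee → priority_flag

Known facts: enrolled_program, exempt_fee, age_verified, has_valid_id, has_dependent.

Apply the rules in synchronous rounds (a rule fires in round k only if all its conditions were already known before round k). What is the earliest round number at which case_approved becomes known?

2

Round 1 — (ii), (iii), (vi), derive over_18, adult_resident, priority_flag.
Round 2 — (i), derive case_approved.
case_approved first appears in round 2.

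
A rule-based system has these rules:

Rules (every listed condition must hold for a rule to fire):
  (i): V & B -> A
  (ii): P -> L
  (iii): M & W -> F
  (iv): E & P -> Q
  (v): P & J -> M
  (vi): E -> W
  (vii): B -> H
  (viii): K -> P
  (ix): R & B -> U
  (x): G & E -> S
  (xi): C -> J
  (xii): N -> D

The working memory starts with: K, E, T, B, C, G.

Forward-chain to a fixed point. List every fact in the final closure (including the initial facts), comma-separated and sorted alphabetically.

B, C, E, F, G, H, J, K, L, M, P, Q, S, T, W

Round 1: (vi) [E -> W]; (vii) [B -> H]; (viii) [K -> P]; (x) [G & E -> S]; (xi) [C -> J]. New: W, H, P, S, J.
Round 2: (ii) [P -> L]; (iv) [E & P -> Q]; (v) [P & J -> M]. New: L, Q, M.
Round 3: (iii) [M & W -> F]. New: F.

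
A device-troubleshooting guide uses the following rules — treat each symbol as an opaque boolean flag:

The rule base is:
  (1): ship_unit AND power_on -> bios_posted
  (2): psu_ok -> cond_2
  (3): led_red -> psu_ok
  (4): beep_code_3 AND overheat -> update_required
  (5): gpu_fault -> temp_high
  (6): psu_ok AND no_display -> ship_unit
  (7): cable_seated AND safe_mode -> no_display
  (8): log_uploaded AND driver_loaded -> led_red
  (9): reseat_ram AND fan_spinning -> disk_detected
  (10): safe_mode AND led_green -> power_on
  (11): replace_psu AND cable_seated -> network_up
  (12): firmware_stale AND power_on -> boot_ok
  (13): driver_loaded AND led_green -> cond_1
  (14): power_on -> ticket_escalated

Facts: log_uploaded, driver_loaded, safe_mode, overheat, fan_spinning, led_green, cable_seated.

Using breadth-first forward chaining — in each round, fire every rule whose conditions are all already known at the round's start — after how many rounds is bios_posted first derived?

Round 1 fires (7), (8), (10), (13), giving no_display, led_red, power_on, cond_1.
Round 2 fires (3), (14), giving psu_ok, ticket_escalated.
Round 3 fires (2), (6), giving cond_2, ship_unit.
Round 4 fires (1), giving bios_posted.
bios_posted first appears in round 4.

4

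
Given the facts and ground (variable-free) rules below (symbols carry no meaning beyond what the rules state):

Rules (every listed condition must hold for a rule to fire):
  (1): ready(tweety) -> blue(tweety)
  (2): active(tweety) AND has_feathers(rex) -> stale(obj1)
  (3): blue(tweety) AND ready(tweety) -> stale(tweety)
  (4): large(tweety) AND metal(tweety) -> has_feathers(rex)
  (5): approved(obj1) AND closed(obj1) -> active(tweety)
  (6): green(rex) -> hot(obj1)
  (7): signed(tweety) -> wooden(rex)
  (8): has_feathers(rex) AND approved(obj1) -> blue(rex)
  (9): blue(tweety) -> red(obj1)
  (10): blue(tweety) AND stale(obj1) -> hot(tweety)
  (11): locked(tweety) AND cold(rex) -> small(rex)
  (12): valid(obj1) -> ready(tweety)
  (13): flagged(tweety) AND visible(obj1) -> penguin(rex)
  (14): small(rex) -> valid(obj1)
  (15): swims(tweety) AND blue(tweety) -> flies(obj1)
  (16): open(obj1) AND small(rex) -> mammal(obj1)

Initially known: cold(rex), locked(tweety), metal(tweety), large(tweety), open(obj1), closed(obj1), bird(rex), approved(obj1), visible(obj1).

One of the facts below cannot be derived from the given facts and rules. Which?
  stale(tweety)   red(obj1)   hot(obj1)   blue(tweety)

hot(obj1)

[1] (4) [large(tweety) AND metal(tweety) -> has_feathers(rex)]; (5) [approved(obj1) AND closed(obj1) -> active(tweety)]; (11) [locked(tweety) AND cold(rex) -> small(rex)]. ⇒ new: has_feathers(rex), active(tweety), small(rex).
[2] (2) [active(tweety) AND has_feathers(rex) -> stale(obj1)]; (8) [has_feathers(rex) AND approved(obj1) -> blue(rex)]; (14) [small(rex) -> valid(obj1)]; (16) [open(obj1) AND small(rex) -> mammal(obj1)]. ⇒ new: stale(obj1), blue(rex), valid(obj1), mammal(obj1).
[3] (12) [valid(obj1) -> ready(tweety)]. ⇒ new: ready(tweety).
[4] (1) [ready(tweety) -> blue(tweety)]. ⇒ new: blue(tweety).
[5] (3) [blue(tweety) AND ready(tweety) -> stale(tweety)]; (9) [blue(tweety) -> red(obj1)]; (10) [blue(tweety) AND stale(obj1) -> hot(tweety)]. ⇒ new: stale(tweety), red(obj1), hot(tweety).
Derived: blue(tweety) (round 4), stale(tweety) (round 5), red(obj1) (round 5). hot(obj1) never appears in any round.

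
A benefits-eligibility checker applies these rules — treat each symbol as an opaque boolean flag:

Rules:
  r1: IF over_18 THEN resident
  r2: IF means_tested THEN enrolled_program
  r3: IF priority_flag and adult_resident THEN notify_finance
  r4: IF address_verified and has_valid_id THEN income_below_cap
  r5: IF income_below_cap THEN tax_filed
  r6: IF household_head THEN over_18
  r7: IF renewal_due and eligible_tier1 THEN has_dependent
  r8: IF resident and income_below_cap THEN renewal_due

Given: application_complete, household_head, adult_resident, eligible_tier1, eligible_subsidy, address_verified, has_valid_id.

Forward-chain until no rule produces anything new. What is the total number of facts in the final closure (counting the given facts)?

13

Round 1: r4 [IF address_verified and has_valid_id THEN income_below_cap]; r6 [IF household_head THEN over_18]. New: income_below_cap, over_18.
Round 2: r1 [IF over_18 THEN resident]; r5 [IF income_below_cap THEN tax_filed]. New: resident, tax_filed.
Round 3: r8 [IF resident and income_below_cap THEN renewal_due]. New: renewal_due.
Round 4: r7 [IF renewal_due and eligible_tier1 THEN has_dependent]. New: has_dependent.
Closure: {address_verified, adult_resident, application_complete, eligible_subsidy, eligible_tier1, has_dependent, has_valid_id, household_head, income_below_cap, over_18, renewal_due, resident, tax_filed} — 13 facts.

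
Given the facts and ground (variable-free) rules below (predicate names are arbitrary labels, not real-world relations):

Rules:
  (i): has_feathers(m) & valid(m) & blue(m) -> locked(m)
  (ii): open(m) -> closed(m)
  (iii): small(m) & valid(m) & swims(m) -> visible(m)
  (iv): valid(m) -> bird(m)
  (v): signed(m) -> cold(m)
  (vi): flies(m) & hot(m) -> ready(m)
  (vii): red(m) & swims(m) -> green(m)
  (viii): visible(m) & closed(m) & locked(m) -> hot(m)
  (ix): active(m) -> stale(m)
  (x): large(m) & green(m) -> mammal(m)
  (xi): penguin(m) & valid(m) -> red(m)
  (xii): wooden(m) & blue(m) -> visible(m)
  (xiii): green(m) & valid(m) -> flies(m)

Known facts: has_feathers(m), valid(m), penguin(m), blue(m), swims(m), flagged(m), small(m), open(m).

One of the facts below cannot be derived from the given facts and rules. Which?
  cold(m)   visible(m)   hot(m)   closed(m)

cold(m)

Round 1: (i) [has_feathers(m) & valid(m) & blue(m) -> locked(m)]; (ii) [open(m) -> closed(m)]; (iii) [small(m) & valid(m) & swims(m) -> visible(m)]; (iv) [valid(m) -> bird(m)]; (xi) [penguin(m) & valid(m) -> red(m)]. New: locked(m), closed(m), visible(m), bird(m), red(m).
Round 2: (vii) [red(m) & swims(m) -> green(m)]; (viii) [visible(m) & closed(m) & locked(m) -> hot(m)]. New: green(m), hot(m).
Round 3: (xiii) [green(m) & valid(m) -> flies(m)]. New: flies(m).
Round 4: (vi) [flies(m) & hot(m) -> ready(m)]. New: ready(m).
Derived: closed(m) (round 1), visible(m) (round 1), hot(m) (round 2). cold(m) never appears in any round.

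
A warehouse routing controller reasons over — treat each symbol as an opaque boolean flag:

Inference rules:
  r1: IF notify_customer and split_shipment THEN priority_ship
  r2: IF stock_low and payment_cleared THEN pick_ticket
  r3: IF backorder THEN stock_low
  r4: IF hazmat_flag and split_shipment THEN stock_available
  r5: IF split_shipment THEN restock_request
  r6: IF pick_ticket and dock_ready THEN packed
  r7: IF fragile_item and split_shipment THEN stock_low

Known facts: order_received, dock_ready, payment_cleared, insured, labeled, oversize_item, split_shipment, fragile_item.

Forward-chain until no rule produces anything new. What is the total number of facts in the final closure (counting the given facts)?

12

Round 1 — r5, r7, derive restock_request, stock_low.
Round 2 — r2, derive pick_ticket.
Round 3 — r6, derive packed.
Closure: {dock_ready, fragile_item, insured, labeled, order_received, oversize_item, packed, payment_cleared, pick_ticket, restock_request, split_shipment, stock_low} — 12 facts.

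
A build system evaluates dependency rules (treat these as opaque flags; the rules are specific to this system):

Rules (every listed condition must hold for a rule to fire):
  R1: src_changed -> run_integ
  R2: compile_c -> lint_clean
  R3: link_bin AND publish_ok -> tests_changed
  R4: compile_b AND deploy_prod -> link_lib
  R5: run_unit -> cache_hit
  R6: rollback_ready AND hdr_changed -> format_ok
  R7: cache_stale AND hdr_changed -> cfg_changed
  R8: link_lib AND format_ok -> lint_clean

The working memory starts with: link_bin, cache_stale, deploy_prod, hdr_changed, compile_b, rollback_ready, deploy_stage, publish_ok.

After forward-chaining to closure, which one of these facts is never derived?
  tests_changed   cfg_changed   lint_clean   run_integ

[1] R3 [link_bin AND publish_ok -> tests_changed]; R4 [compile_b AND deploy_prod -> link_lib]; R6 [rollback_ready AND hdr_changed -> format_ok]; R7 [cache_stale AND hdr_changed -> cfg_changed]. ⇒ new: tests_changed, link_lib, format_ok, cfg_changed.
[2] R8 [link_lib AND format_ok -> lint_clean]. ⇒ new: lint_clean.
Derived: cfg_changed (round 1), lint_clean (round 2), tests_changed (round 1). run_integ never appears in any round.

run_integ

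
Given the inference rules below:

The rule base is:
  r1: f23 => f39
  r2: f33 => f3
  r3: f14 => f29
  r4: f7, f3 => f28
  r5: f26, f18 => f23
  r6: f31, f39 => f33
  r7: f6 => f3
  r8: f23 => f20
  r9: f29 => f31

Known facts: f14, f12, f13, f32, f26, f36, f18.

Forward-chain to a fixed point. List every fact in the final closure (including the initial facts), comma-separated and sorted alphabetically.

Round 1 — r3, r5, derive f29, f23.
Round 2 — r1, r8, r9, derive f39, f20, f31.
Round 3 — r6, derive f33.
Round 4 — r2, derive f3.

f12, f13, f14, f18, f20, f23, f26, f29, f3, f31, f32, f33, f36, f39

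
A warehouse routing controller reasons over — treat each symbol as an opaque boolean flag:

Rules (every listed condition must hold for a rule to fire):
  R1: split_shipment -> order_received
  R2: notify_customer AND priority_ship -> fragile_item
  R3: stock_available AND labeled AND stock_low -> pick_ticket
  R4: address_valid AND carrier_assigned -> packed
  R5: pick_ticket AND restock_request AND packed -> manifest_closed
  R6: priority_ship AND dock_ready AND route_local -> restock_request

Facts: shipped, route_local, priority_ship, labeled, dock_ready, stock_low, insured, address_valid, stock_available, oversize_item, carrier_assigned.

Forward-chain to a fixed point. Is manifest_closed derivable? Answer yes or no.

[1] R3 [stock_available AND labeled AND stock_low -> pick_ticket]; R4 [address_valid AND carrier_assigned -> packed]; R6 [priority_ship AND dock_ready AND route_local -> restock_request]. ⇒ new: pick_ticket, packed, restock_request.
[2] R5 [pick_ticket AND restock_request AND packed -> manifest_closed]. ⇒ new: manifest_closed.
manifest_closed appears in round 2, so it is derivable.

yes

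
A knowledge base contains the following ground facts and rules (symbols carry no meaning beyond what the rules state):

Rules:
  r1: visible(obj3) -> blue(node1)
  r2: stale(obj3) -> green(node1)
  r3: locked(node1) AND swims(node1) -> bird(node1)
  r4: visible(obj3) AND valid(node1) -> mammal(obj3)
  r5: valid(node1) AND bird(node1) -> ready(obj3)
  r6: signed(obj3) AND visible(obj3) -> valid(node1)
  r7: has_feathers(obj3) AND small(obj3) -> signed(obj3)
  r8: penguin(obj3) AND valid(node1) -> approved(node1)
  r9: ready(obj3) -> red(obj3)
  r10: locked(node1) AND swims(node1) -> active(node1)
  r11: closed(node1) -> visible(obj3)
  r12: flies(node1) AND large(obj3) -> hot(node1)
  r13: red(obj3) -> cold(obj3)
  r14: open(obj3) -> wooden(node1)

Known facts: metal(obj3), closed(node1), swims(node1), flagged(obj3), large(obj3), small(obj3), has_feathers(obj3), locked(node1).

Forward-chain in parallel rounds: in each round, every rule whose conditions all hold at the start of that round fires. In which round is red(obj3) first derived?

4

Round 1 fires r3, r7, r10, r11, giving bird(node1), signed(obj3), active(node1), visible(obj3).
Round 2 fires r1, r6, giving blue(node1), valid(node1).
Round 3 fires r4, r5, giving mammal(obj3), ready(obj3).
Round 4 fires r9, giving red(obj3).
red(obj3) first appears in round 4.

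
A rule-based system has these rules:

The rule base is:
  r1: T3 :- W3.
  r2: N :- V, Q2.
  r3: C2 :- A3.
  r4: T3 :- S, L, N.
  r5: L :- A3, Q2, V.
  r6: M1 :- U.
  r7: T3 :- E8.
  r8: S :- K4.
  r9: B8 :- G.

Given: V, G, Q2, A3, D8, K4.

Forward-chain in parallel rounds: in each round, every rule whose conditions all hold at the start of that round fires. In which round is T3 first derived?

2

[1] r2 [N :- V, Q2.]; r3 [C2 :- A3.]; r5 [L :- A3, Q2, V.]; r8 [S :- K4.]; r9 [B8 :- G.]. ⇒ new: N, C2, L, S, B8.
[2] r4 [T3 :- S, L, N.]. ⇒ new: T3.
T3 first appears in round 2.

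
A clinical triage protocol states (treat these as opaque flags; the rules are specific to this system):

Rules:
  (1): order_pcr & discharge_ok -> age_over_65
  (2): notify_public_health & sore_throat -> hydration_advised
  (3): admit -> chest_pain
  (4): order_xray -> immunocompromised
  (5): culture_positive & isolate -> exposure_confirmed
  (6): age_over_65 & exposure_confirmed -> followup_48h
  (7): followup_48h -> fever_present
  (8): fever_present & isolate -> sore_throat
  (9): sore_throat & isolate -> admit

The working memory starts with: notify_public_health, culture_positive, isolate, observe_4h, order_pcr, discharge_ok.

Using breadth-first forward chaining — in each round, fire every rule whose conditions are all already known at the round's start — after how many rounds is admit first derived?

5

[1] (1) [order_pcr & discharge_ok -> age_over_65]; (5) [culture_positive & isolate -> exposure_confirmed]. ⇒ new: age_over_65, exposure_confirmed.
[2] (6) [age_over_65 & exposure_confirmed -> followup_48h]. ⇒ new: followup_48h.
[3] (7) [followup_48h -> fever_present]. ⇒ new: fever_present.
[4] (8) [fever_present & isolate -> sore_throat]. ⇒ new: sore_throat.
[5] (2) [notify_public_health & sore_throat -> hydration_advised]; (9) [sore_throat & isolate -> admit]. ⇒ new: hydration_advised, admit.
admit first appears in round 5.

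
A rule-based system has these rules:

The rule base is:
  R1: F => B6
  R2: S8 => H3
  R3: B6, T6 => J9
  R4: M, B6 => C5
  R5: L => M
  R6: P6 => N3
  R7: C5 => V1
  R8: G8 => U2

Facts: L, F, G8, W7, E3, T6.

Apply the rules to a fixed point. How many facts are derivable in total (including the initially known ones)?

Round 1 fires R1, R5, R8, giving B6, M, U2.
Round 2 fires R3, R4, giving J9, C5.
Round 3 fires R7, giving V1.
Closure: {B6, C5, E3, F, G8, J9, L, M, T6, U2, V1, W7} — 12 facts.

12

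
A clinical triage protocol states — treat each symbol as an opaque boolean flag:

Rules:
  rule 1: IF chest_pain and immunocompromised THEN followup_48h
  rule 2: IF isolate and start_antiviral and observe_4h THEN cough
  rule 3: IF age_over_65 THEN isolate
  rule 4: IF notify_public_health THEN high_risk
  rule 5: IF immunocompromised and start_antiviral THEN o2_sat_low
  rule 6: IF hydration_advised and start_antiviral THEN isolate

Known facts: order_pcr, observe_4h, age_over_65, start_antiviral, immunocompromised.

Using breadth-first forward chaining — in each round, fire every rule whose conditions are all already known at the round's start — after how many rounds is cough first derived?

2

Round 1: rule 3 [IF age_over_65 THEN isolate]; rule 5 [IF immunocompromised and start_antiviral THEN o2_sat_low]. Adds isolate, o2_sat_low.
Round 2: rule 2 [IF isolate and start_antiviral and observe_4h THEN cough]. Adds cough.
cough first appears in round 2.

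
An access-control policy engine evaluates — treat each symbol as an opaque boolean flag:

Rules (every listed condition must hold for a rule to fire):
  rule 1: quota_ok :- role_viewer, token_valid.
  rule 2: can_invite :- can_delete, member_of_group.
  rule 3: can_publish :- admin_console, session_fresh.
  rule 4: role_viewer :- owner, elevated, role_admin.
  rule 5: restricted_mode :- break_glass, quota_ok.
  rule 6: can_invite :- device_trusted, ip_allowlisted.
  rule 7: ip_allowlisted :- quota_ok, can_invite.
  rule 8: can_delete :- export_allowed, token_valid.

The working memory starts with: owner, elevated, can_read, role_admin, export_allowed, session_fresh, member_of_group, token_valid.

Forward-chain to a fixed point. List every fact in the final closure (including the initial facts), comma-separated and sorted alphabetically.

Round 1 fires rule 4, rule 8, giving role_viewer, can_delete.
Round 2 fires rule 1, rule 2, giving quota_ok, can_invite.
Round 3 fires rule 7, giving ip_allowlisted.

can_delete, can_invite, can_read, elevated, export_allowed, ip_allowlisted, member_of_group, owner, quota_ok, role_admin, role_viewer, session_fresh, token_valid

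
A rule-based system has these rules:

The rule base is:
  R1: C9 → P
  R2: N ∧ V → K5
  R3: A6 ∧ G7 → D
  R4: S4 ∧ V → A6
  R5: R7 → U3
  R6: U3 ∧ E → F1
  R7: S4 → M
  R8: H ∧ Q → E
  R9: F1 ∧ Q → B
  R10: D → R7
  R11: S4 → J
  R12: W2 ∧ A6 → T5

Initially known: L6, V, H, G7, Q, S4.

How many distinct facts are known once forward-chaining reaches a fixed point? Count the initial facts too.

15

Round 1: R4 [S4 ∧ V → A6]; R7 [S4 → M]; R8 [H ∧ Q → E]; R11 [S4 → J]. New: A6, M, E, J.
Round 2: R3 [A6 ∧ G7 → D]. New: D.
Round 3: R10 [D → R7]. New: R7.
Round 4: R5 [R7 → U3]. New: U3.
Round 5: R6 [U3 ∧ E → F1]. New: F1.
Round 6: R9 [F1 ∧ Q → B]. New: B.
Closure: {A6, B, D, E, F1, G7, H, J, L6, M, Q, R7, S4, U3, V} — 15 facts.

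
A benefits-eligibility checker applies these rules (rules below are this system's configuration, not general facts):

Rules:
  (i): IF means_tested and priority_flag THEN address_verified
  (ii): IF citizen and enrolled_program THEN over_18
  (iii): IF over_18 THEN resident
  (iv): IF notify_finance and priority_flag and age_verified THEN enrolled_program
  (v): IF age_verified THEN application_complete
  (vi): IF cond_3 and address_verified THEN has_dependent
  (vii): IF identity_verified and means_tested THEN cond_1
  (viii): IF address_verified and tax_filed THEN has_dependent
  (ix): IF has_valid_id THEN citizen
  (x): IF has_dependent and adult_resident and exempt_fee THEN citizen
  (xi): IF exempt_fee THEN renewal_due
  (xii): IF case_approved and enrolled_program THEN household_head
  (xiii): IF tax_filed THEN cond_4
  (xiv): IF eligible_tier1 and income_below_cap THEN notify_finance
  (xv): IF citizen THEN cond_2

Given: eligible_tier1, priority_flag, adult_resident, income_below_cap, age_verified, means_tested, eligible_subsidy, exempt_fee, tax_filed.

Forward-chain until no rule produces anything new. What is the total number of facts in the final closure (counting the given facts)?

Round 1: (i) [IF means_tested and priority_flag THEN address_verified]; (v) [IF age_verified THEN application_complete]; (xi) [IF exempt_fee THEN renewal_due]; (xiii) [IF tax_filed THEN cond_4]; (xiv) [IF eligible_tier1 and income_below_cap THEN notify_finance]. New: address_verified, application_complete, renewal_due, cond_4, notify_finance.
Round 2: (iv) [IF notify_finance and priority_flag and age_verified THEN enrolled_program]; (viii) [IF address_verified and tax_filed THEN has_dependent]. New: enrolled_program, has_dependent.
Round 3: (x) [IF has_dependent and adult_resident and exempt_fee THEN citizen]. New: citizen.
Round 4: (ii) [IF citizen and enrolled_program THEN over_18]; (xv) [IF citizen THEN cond_2]. New: over_18, cond_2.
Round 5: (iii) [IF over_18 THEN resident]. New: resident.
Closure: {address_verified, adult_resident, age_verified, application_complete, citizen, cond_2, cond_4, eligible_subsidy, eligible_tier1, enrolled_program, exempt_fee, has_dependent, income_below_cap, means_tested, notify_finance, over_18, priority_flag, renewal_due, resident, tax_filed} — 20 facts.

20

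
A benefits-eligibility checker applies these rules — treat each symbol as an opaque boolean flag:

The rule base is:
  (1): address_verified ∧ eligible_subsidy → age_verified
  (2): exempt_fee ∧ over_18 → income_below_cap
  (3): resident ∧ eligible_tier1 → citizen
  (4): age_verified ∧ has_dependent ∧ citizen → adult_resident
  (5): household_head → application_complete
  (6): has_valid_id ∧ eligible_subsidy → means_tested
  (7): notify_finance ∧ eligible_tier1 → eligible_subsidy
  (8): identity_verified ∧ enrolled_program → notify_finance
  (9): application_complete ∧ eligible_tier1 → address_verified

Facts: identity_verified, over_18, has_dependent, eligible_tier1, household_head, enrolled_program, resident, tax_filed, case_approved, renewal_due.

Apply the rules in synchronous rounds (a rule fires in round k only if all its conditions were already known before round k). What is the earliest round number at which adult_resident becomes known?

Round 1 fires (3), (5), (8), giving citizen, application_complete, notify_finance.
Round 2 fires (7), (9), giving eligible_subsidy, address_verified.
Round 3 fires (1), giving age_verified.
Round 4 fires (4), giving adult_resident.
adult_resident first appears in round 4.

4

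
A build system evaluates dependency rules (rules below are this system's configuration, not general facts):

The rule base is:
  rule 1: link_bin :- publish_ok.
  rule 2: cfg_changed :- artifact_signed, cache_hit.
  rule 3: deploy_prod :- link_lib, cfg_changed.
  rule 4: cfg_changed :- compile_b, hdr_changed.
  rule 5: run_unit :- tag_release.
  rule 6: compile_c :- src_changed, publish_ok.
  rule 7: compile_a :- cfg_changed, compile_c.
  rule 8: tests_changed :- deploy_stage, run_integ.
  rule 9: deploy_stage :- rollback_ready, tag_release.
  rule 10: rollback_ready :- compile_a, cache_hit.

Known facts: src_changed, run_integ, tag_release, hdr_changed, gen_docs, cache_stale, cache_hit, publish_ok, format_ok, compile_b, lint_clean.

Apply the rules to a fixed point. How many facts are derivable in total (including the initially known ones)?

[1] rule 1 [link_bin :- publish_ok.]; rule 4 [cfg_changed :- compile_b, hdr_changed.]; rule 5 [run_unit :- tag_release.]; rule 6 [compile_c :- src_changed, publish_ok.]. ⇒ new: link_bin, cfg_changed, run_unit, compile_c.
[2] rule 7 [compile_a :- cfg_changed, compile_c.]. ⇒ new: compile_a.
[3] rule 10 [rollback_ready :- compile_a, cache_hit.]. ⇒ new: rollback_ready.
[4] rule 9 [deploy_stage :- rollback_ready, tag_release.]. ⇒ new: deploy_stage.
[5] rule 8 [tests_changed :- deploy_stage, run_integ.]. ⇒ new: tests_changed.
Closure: {cache_hit, cache_stale, cfg_changed, compile_a, compile_b, compile_c, deploy_stage, format_ok, gen_docs, hdr_changed, link_bin, lint_clean, publish_ok, rollback_ready, run_integ, run_unit, src_changed, tag_release, tests_changed} — 19 facts.

19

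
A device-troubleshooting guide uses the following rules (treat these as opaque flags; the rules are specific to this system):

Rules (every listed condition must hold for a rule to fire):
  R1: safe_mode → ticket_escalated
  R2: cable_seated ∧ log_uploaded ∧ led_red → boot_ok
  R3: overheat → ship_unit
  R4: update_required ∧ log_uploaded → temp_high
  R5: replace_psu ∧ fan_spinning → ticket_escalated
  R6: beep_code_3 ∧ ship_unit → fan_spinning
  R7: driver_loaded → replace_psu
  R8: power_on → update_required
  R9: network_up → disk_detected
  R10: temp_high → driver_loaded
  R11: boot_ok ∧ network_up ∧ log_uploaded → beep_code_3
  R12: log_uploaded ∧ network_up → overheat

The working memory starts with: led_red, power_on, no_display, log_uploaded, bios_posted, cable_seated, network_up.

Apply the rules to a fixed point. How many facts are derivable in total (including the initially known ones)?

Round 1 — R2, R8, R9, R12, derive boot_ok, update_required, disk_detected, overheat.
Round 2 — R3, R4, R11, derive ship_unit, temp_high, beep_code_3.
Round 3 — R6, R10, derive fan_spinning, driver_loaded.
Round 4 — R7, derive replace_psu.
Round 5 — R5, derive ticket_escalated.
Closure: {beep_code_3, bios_posted, boot_ok, cable_seated, disk_detected, driver_loaded, fan_spinning, led_red, log_uploaded, network_up, no_display, overheat, power_on, replace_psu, ship_unit, temp_high, ticket_escalated, update_required} — 18 facts.

18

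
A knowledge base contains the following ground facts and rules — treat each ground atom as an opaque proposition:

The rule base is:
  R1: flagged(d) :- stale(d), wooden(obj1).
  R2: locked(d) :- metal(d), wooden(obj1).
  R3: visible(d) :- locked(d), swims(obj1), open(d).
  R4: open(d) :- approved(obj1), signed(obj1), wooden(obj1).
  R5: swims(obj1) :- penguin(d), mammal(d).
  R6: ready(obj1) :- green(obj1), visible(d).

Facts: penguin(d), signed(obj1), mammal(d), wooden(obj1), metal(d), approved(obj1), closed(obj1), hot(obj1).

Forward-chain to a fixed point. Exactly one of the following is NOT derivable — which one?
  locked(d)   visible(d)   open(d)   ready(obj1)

ready(obj1)

Round 1 fires R2, R4, R5, giving locked(d), open(d), swims(obj1).
Round 2 fires R3, giving visible(d).
Derived: visible(d) (round 2), open(d) (round 1), locked(d) (round 1). ready(obj1) never appears in any round.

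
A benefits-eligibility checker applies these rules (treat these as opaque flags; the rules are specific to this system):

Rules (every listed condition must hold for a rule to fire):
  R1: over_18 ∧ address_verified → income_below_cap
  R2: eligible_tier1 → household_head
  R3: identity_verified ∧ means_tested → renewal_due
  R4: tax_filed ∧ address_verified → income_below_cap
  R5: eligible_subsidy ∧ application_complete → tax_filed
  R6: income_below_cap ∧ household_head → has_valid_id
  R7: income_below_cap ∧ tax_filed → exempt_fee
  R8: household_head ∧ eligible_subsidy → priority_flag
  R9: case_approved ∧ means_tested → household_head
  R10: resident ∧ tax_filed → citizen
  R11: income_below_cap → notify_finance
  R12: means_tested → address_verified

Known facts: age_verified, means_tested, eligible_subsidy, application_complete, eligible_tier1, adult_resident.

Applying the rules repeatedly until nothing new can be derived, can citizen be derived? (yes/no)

Round 1 fires R2, R5, R12, giving household_head, tax_filed, address_verified.
Round 2 fires R4, R8, giving income_below_cap, priority_flag.
Round 3 fires R6, R7, R11, giving has_valid_id, exempt_fee, notify_finance.
Fixed point reached. citizen is concluded only by R10; R10 needs resident (never derived).

no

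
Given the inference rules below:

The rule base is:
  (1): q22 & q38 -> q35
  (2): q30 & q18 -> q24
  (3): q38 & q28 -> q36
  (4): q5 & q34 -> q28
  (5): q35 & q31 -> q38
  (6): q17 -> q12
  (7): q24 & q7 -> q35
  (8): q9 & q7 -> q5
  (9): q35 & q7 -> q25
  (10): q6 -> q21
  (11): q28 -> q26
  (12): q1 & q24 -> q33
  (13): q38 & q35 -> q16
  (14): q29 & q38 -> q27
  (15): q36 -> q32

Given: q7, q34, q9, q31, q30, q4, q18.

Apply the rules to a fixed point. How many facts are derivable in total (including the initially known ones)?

[1] (2) [q30 & q18 -> q24]; (8) [q9 & q7 -> q5]. ⇒ new: q24, q5.
[2] (4) [q5 & q34 -> q28]; (7) [q24 & q7 -> q35]. ⇒ new: q28, q35.
[3] (5) [q35 & q31 -> q38]; (9) [q35 & q7 -> q25]; (11) [q28 -> q26]. ⇒ new: q38, q25, q26.
[4] (3) [q38 & q28 -> q36]; (13) [q38 & q35 -> q16]. ⇒ new: q36, q16.
[5] (15) [q36 -> q32]. ⇒ new: q32.
Closure: {q16, q18, q24, q25, q26, q28, q30, q31, q32, q34, q35, q36, q38, q4, q5, q7, q9} — 17 facts.

17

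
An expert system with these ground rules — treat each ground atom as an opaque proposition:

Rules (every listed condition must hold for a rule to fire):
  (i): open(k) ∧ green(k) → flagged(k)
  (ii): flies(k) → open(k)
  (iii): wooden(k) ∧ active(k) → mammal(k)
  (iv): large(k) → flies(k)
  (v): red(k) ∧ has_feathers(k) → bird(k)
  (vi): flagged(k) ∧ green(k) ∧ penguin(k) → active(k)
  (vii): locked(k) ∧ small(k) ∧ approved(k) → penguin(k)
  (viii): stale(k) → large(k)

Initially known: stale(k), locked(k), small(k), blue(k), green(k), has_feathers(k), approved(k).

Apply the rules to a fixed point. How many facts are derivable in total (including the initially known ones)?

13

Round 1 — (vii), (viii), derive penguin(k), large(k).
Round 2 — (iv), derive flies(k).
Round 3 — (ii), derive open(k).
Round 4 — (i), derive flagged(k).
Round 5 — (vi), derive active(k).
Closure: {active(k), approved(k), blue(k), flagged(k), flies(k), green(k), has_feathers(k), large(k), locked(k), open(k), penguin(k), small(k), stale(k)} — 13 facts.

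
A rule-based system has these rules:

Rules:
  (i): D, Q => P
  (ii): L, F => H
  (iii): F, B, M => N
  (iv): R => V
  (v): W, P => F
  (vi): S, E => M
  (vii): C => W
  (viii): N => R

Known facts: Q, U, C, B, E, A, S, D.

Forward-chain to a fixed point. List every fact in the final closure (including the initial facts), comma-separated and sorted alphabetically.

A, B, C, D, E, F, M, N, P, Q, R, S, U, V, W

Round 1: (i) [D, Q => P]; (vi) [S, E => M]; (vii) [C => W]. Adds P, M, W.
Round 2: (v) [W, P => F]. Adds F.
Round 3: (iii) [F, B, M => N]. Adds N.
Round 4: (viii) [N => R]. Adds R.
Round 5: (iv) [R => V]. Adds V.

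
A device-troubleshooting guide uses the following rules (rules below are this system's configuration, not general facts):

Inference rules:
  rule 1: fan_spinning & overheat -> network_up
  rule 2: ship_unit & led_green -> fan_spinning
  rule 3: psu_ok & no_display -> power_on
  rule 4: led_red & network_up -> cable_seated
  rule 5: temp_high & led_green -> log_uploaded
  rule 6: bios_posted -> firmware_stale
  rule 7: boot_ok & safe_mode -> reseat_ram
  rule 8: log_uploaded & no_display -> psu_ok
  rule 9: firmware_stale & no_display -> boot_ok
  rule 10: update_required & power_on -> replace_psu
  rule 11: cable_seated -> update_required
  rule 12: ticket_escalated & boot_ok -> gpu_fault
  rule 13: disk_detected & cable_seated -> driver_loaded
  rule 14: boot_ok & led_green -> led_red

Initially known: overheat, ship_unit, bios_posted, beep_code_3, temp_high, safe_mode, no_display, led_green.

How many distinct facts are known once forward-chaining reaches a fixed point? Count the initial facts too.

20

Round 1 fires rule 2, rule 5, rule 6, giving fan_spinning, log_uploaded, firmware_stale.
Round 2 fires rule 1, rule 8, rule 9, giving network_up, psu_ok, boot_ok.
Round 3 fires rule 3, rule 7, rule 14, giving power_on, reseat_ram, led_red.
Round 4 fires rule 4, giving cable_seated.
Round 5 fires rule 11, giving update_required.
Round 6 fires rule 10, giving replace_psu.
Closure: {beep_code_3, bios_posted, boot_ok, cable_seated, fan_spinning, firmware_stale, led_green, led_red, log_uploaded, network_up, no_display, overheat, power_on, psu_ok, replace_psu, reseat_ram, safe_mode, ship_unit, temp_high, update_required} — 20 facts.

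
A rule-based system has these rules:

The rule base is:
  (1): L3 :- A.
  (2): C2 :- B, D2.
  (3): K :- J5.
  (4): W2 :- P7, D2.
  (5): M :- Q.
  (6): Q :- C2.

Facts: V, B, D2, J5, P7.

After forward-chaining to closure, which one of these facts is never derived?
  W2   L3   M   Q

Round 1 fires (2), (3), (4), giving C2, K, W2.
Round 2 fires (6), giving Q.
Round 3 fires (5), giving M.
Derived: M (round 3), Q (round 2), W2 (round 1). L3 never appears in any round.

L3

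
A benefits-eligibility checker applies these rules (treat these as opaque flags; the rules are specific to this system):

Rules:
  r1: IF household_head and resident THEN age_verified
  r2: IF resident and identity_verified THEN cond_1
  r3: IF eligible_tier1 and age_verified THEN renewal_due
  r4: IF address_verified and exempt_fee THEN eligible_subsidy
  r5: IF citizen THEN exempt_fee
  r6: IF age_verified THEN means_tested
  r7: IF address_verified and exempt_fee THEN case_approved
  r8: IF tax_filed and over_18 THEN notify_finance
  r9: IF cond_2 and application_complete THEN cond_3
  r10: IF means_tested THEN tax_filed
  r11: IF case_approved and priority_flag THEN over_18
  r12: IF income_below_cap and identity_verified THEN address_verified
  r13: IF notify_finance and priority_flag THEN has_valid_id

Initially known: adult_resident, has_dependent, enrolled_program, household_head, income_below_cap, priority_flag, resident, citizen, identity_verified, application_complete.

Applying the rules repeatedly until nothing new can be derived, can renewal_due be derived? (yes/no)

no

Round 1: r1 [IF household_head and resident THEN age_verified]; r2 [IF resident and identity_verified THEN cond_1]; r5 [IF citizen THEN exempt_fee]; r12 [IF income_below_cap and identity_verified THEN address_verified]. New: age_verified, cond_1, exempt_fee, address_verified.
Round 2: r4 [IF address_verified and exempt_fee THEN eligible_subsidy]; r6 [IF age_verified THEN means_tested]; r7 [IF address_verified and exempt_fee THEN case_approved]. New: eligible_subsidy, means_tested, case_approved.
Round 3: r10 [IF means_tested THEN tax_filed]; r11 [IF case_approved and priority_flag THEN over_18]. New: tax_filed, over_18.
Round 4: r8 [IF tax_filed and over_18 THEN notify_finance]. New: notify_finance.
Round 5: r13 [IF notify_finance and priority_flag THEN has_valid_id]. New: has_valid_id.
Fixed point reached. renewal_due is concluded only by r3; r3 needs eligible_tier1 (never derived).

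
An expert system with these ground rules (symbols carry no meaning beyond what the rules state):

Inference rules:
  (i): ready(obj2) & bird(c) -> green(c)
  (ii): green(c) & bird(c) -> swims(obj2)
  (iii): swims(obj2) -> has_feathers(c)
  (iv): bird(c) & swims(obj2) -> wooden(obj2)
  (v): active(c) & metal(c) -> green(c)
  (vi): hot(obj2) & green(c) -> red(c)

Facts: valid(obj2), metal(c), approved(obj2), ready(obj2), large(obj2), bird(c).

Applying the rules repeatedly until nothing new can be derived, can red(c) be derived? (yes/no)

no

Round 1: (i) [ready(obj2) & bird(c) -> green(c)]. Adds green(c).
Round 2: (ii) [green(c) & bird(c) -> swims(obj2)]. Adds swims(obj2).
Round 3: (iii) [swims(obj2) -> has_feathers(c)]; (iv) [bird(c) & swims(obj2) -> wooden(obj2)]. Adds has_feathers(c), wooden(obj2).
Fixed point reached. red(c) is concluded only by (vi); (vi) needs hot(obj2) (never derived).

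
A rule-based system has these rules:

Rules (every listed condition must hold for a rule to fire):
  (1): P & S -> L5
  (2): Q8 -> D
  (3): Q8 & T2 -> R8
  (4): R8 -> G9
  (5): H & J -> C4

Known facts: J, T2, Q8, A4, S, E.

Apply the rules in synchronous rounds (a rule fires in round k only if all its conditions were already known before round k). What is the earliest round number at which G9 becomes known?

2

Round 1 fires (2), (3), giving D, R8.
Round 2 fires (4), giving G9.
G9 first appears in round 2.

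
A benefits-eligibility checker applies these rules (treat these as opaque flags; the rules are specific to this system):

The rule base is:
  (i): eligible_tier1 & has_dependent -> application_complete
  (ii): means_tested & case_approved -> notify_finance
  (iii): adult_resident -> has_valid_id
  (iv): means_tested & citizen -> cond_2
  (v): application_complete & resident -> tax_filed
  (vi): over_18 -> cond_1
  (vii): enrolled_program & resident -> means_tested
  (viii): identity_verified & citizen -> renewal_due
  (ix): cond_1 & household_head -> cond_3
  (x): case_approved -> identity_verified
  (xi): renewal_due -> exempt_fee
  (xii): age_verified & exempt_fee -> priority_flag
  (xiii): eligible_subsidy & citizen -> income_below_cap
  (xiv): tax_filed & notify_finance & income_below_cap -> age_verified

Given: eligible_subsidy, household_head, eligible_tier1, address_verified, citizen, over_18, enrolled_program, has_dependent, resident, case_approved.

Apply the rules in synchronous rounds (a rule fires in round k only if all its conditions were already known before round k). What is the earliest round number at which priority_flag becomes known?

4

Round 1 — (i), (vi), (vii), (x), (xiii), derive application_complete, cond_1, means_tested, identity_verified, income_below_cap.
Round 2 — (ii), (iv), (v), (viii), (ix), derive notify_finance, cond_2, tax_filed, renewal_due, cond_3.
Round 3 — (xi), (xiv), derive exempt_fee, age_verified.
Round 4 — (xii), derive priority_flag.
priority_flag first appears in round 4.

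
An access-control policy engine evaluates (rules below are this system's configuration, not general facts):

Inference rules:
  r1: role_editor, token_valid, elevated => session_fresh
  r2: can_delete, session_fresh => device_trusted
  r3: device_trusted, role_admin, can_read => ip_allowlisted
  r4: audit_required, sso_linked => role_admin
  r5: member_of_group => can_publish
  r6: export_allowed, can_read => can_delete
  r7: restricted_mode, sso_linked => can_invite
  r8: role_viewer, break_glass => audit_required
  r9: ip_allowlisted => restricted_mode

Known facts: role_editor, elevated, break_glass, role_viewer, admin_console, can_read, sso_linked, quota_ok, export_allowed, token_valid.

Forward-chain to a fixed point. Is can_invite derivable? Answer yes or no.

yes

Round 1 fires r1, r6, r8, giving session_fresh, can_delete, audit_required.
Round 2 fires r2, r4, giving device_trusted, role_admin.
Round 3 fires r3, giving ip_allowlisted.
Round 4 fires r9, giving restricted_mode.
Round 5 fires r7, giving can_invite.
can_invite appears in round 5, so it is derivable.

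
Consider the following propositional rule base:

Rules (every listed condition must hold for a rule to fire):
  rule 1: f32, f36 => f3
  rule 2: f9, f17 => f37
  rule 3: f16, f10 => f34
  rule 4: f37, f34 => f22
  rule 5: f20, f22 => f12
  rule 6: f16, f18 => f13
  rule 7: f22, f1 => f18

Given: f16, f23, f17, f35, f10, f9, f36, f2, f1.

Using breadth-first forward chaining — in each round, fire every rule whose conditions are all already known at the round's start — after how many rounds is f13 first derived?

4

Round 1: rule 2 [f9, f17 => f37]; rule 3 [f16, f10 => f34]. Adds f37, f34.
Round 2: rule 4 [f37, f34 => f22]. Adds f22.
Round 3: rule 7 [f22, f1 => f18]. Adds f18.
Round 4: rule 6 [f16, f18 => f13]. Adds f13.
f13 first appears in round 4.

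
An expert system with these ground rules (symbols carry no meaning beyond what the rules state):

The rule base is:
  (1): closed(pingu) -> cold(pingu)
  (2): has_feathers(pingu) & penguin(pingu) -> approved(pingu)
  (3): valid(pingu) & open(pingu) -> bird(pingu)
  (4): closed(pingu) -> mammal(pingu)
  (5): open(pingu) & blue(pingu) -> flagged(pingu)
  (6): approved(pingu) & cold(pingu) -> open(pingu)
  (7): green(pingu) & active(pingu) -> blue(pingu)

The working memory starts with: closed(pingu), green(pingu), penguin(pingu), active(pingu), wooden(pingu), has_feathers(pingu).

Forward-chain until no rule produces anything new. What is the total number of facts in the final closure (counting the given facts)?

12

Round 1 — (1), (2), (4), (7), derive cold(pingu), approved(pingu), mammal(pingu), blue(pingu).
Round 2 — (6), derive open(pingu).
Round 3 — (5), derive flagged(pingu).
Closure: {active(pingu), approved(pingu), blue(pingu), closed(pingu), cold(pingu), flagged(pingu), green(pingu), has_feathers(pingu), mammal(pingu), open(pingu), penguin(pingu), wooden(pingu)} — 12 facts.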